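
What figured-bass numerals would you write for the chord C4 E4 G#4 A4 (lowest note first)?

The notes C, E, G#, A stack in thirds as A–C–E–G# — an A minor-major seventh chord. The bass C is the third, so this is first inversion: figured 6/5.

6/5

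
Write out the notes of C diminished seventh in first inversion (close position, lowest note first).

C diminished seventh is C–Eb–Gb–Bbb. First inversion puts the third (Eb) in the bass, with the remaining tones above: Eb, Gb, Bbb, C.

Eb, Gb, Bbb, C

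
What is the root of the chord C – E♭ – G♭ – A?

A

Reordering C, Eb, Gb, A into stacked thirds gives A–C–Eb–Gb; the bottom of that stack, A, is the root.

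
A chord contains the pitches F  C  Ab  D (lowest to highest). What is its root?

D

The distinct letter names are F, C, Ab, D. Arranged as a stack of thirds they read D–F–Ab–C, so D is the root (a D half-diminished seventh chord).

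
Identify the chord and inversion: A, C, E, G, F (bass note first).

F major ninth, first inversion

Reducing to letter names: A, C, E, G, F. These stack in thirds as F–A–C–E–G — an F major ninth chord.
A is the third of F major ninth; third in the bass means first inversion.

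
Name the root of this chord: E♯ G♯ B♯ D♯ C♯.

Reordering E#, G#, B#, D#, C# into stacked thirds gives C#–E#–G#–B#–D#; the bottom of that stack, C#, is the root.

C#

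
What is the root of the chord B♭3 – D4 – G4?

G

The distinct letter names are Bb, D, G. Arranged as a stack of thirds they read G–Bb–D, so G is the root (a G minor triad).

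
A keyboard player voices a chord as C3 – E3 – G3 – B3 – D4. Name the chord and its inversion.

C major ninth, root position

The distinct note names are C, E, G, B, D. Stacked in thirds they read C–E–G–B–D, which is a major ninth chord on C.
C is the root of C major ninth; root in the bass means root position.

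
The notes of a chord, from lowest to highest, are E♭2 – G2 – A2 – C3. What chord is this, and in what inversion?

Reducing to letter names: Eb, G, A, C. These stack in thirds as A–C–Eb–G — an A half-diminished seventh chord.
With the fifth (Eb) in the bass, the chord is in second inversion (figured bass 4/3).

A half-diminished seventh, second inversion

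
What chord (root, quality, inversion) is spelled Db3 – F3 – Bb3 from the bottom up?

Bb minor, first inversion

The pitch classes Db, F, Bb arrange in thirds as Bb–Db–F: a Bb minor triad.
With the third (Db) in the bass, the chord is in first inversion (figured bass 6).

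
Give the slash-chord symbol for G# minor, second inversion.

G#m/D#

Second inversion of G# minor has the fifth (D#) in the bass. As a slash chord: G#m/D#.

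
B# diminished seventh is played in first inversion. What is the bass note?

D#

B# diminished seventh is B#–D#–F#–A. First inversion places the third in the bass: D#.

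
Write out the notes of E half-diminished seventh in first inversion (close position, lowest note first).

G, Bb, D, E

Spelling E half-diminished seventh: E–G–Bb–D. In first inversion the third is bass, giving G, Bb, D, E from the bottom.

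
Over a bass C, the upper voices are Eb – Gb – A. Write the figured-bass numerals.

The notes C, Eb, Gb, A stack in thirds as A–C–Eb–Gb — an A diminished seventh chord. The bass C is the third, so this is first inversion: figured 6/5.

6/5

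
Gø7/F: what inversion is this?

third inversion

Gø7/F means G half-diminished seventh with F in the bass. F is the seventh of G half-diminished seventh (G–Bb–Db–F), so this is third inversion.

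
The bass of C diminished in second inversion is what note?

Gb

In second inversion the fifth is lowest. For C diminished (C–Eb–Gb) that is Gb.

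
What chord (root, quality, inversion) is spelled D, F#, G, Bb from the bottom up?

G minor-major seventh, second inversion

Reducing to letter names: D, F#, G, Bb. These stack in thirds as G–Bb–D–F# — a G minor-major seventh chord.
With the fifth (D) in the bass, the chord is in second inversion (figured bass 4/3).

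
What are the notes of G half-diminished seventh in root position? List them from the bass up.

G, Bb, Db, F

G half-diminished seventh is G–Bb–Db–F. Root position puts the root (G) in the bass, with the remaining tones above: G, Bb, Db, F.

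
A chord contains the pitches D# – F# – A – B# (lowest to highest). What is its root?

B#

Reordering D#, F#, A, B# into stacked thirds gives B#–D#–F#–A; the bottom of that stack, B#, is the root.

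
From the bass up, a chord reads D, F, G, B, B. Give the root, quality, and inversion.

G dominant seventh, second inversion

The distinct note names are D, F, G, B. Stacked in thirds they read G–B–D–F, which is a dominant seventh chord on G.
D is the fifth of G dominant seventh; fifth in the bass means second inversion (figured bass 4/3).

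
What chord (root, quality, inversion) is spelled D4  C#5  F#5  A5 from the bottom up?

The distinct note names are D, C#, F#, A. Stacked in thirds they read D–F#–A–C#, which is a major seventh chord on D.
D is the root of D major seventh; root in the bass means root position (figured bass 7).

D major seventh, root position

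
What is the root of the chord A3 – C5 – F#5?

The distinct letter names are A, C, F#. Arranged as a stack of thirds they read F#–A–C, so F# is the root (an F# diminished triad).

F#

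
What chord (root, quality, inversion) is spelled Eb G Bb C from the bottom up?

The distinct note names are Eb, G, Bb, C. Stacked in thirds they read C–Eb–G–Bb, which is a minor seventh chord on C.
The lowest note is Eb, the third of the chord, so this is first inversion (figured bass 6/5).

C minor seventh, first inversion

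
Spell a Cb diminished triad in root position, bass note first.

Cb diminished is Cb–Ebb–Gbb. Root position puts the root (Cb) in the bass, with the remaining tones above: Cb, Ebb, Gbb.

Cb, Ebb, Gbb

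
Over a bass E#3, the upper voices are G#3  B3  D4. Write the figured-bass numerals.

7

The notes E#, G#, B, D stack in thirds as E#–G#–B–D — an E# diminished seventh chord. The bass E# is the root, so this is root position: figured 7.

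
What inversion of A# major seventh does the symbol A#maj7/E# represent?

second inversion

A#maj7/E# means A# major seventh with E# in the bass. E# is the fifth of A# major seventh (A#–C##–E#–G##), so this is second inversion.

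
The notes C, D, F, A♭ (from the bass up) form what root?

The distinct letter names are C, D, F, Ab. Arranged as a stack of thirds they read D–F–Ab–C, so D is the root (a D half-diminished seventh chord).

D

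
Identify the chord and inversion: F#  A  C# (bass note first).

F# minor, root position

The distinct note names are F#, A, C#. Stacked in thirds they read F#–A–C#, which is a minor triad on F#.
F# is the root of F# minor; root in the bass means root position (figured bass 5/3).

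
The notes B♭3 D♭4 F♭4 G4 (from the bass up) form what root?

Reordering Bb, Db, Fb, G into stacked thirds gives G–Bb–Db–Fb; the bottom of that stack, G, is the root.

G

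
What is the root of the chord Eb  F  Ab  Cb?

F

Eb, F, Ab, Cb are the tones of an F half-diminished seventh chord (F–Ab–Cb–Eb), making F the root.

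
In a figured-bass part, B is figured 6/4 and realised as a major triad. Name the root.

The figures 6/4 mean the fifth of the chord is in the bass. If B is the fifth of a major triad, the root is E (chord tones E–G#–B).

E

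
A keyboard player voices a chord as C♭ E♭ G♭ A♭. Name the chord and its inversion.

Ab minor seventh, first inversion

Reducing to letter names: Cb, Eb, Gb, Ab. These stack in thirds as Ab–Cb–Eb–Gb — an Ab minor seventh chord.
With the third (Cb) in the bass, the chord is in first inversion (figured bass 6/5).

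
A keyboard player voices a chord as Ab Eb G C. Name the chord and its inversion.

Ab major seventh, root position

The distinct note names are Ab, Eb, G, C. Stacked in thirds they read Ab–C–Eb–G, which is a major seventh chord on Ab.
Ab is the root of Ab major seventh; root in the bass means root position (figured bass 7).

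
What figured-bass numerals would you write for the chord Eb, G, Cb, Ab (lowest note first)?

The notes Eb, G, Cb, Ab stack in thirds as Ab–Cb–Eb–G — an Ab minor-major seventh chord. The bass Eb is the fifth, so this is second inversion: figured 4/3.

4/3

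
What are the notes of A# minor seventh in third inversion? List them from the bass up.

The chord tones are A#–C#–E#–G#. With the seventh (G#) lowest for third inversion: G#, A#, C#, E#.

G#, A#, C#, E#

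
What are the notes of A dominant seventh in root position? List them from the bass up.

The chord tones are A–C#–E–G. With the root (A) lowest for root position: A, C#, E, G.

A, C#, E, G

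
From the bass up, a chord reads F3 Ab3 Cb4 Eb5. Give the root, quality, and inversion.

Reducing to letter names: F, Ab, Cb, Eb. These stack in thirds as F–Ab–Cb–Eb — an F half-diminished seventh chord.
F is the root of F half-diminished seventh; root in the bass means root position (figured bass 7).

F half-diminished seventh, root position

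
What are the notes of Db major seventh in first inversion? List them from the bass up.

The chord tones are Db–F–Ab–C. With the third (F) lowest for first inversion: F, Ab, C, Db.

F, Ab, C, Db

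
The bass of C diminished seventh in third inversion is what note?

Bbb

C diminished seventh is C–Eb–Gb–Bbb. Third inversion places the seventh in the bass: Bbb.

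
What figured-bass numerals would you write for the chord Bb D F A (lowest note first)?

7

The notes Bb, D, F, A stack in thirds as Bb–D–F–A — a Bb major seventh chord. The bass Bb is the root, so this is root position: figured 7.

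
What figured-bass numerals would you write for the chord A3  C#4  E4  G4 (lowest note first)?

7

The notes A, C#, E, G stack in thirds as A–C#–E–G — an A dominant seventh chord. The bass A is the root, so this is root position: figured 7.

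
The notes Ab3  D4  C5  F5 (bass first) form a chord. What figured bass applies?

4/3

The notes Ab, D, C, F stack in thirds as D–F–Ab–C — a D half-diminished seventh chord. The bass Ab is the fifth, so this is second inversion: figured 4/3.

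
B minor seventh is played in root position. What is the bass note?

B

In root position the root is lowest. For B minor seventh (B–D–F#–A) that is B.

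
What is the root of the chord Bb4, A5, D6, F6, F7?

The distinct letter names are Bb, A, D, F. Arranged as a stack of thirds they read Bb–D–F–A, so Bb is the root (a Bb major seventh chord).

Bb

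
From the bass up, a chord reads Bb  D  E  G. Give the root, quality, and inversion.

E half-diminished seventh, second inversion

Reducing to letter names: Bb, D, E, G. These stack in thirds as E–G–Bb–D — an E half-diminished seventh chord.
With the fifth (Bb) in the bass, the chord is in second inversion (figured bass 4/3).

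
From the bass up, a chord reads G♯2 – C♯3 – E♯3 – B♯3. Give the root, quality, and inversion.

C# major seventh, second inversion

Reducing to letter names: G#, C#, E#, B#. These stack in thirds as C#–E#–G#–B# — a C# major seventh chord.
With the fifth (G#) in the bass, the chord is in second inversion (figured bass 4/3).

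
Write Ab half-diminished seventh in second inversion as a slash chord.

Second inversion of Ab half-diminished seventh has the fifth (Ebb) in the bass. As a slash chord: Abø7/Ebb.

Abø7/Ebb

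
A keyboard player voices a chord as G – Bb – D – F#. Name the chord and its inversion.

G minor-major seventh, root position

The distinct note names are G, Bb, D, F#. Stacked in thirds they read G–Bb–D–F#, which is a minor-major seventh chord on G.
With the root (G) in the bass, the chord is in root position (figured bass 7).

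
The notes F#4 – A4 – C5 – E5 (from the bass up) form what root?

F#, A, C, E are the tones of an F# half-diminished seventh chord (F#–A–C–E), making F# the root.

F#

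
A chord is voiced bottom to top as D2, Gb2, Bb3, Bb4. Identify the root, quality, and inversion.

Gb augmented, second inversion

The distinct note names are D, Gb, Bb. Stacked in thirds they read Gb–Bb–D, which is an augmented triad on Gb.
With the fifth (D) in the bass, the chord is in second inversion (figured bass 6/4).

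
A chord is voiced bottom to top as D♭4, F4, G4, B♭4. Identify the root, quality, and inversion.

The distinct note names are Db, F, G, Bb. Stacked in thirds they read G–Bb–Db–F, which is a half-diminished seventh chord on G.
The lowest note is Db, the fifth of the chord, so this is second inversion (figured bass 4/3).

G half-diminished seventh, second inversion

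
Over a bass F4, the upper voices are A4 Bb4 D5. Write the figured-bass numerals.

The notes F, A, Bb, D stack in thirds as Bb–D–F–A — a Bb major seventh chord. The bass F is the fifth, so this is second inversion: figured 4/3.

4/3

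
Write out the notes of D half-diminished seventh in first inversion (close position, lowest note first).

F, Ab, C, D

The chord tones are D–F–Ab–C. With the third (F) lowest for first inversion: F, Ab, C, D.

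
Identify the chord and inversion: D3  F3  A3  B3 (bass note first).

B half-diminished seventh, first inversion

The pitch classes D, F, A, B arrange in thirds as B–D–F–A: a B half-diminished seventh chord.
D is the third of B half-diminished seventh; third in the bass means first inversion (figured bass 6/5).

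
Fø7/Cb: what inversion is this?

second inversion

Fø7/Cb means F half-diminished seventh with Cb in the bass. Cb is the fifth of F half-diminished seventh (F–Ab–Cb–Eb), so this is second inversion.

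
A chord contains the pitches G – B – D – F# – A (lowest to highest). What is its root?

G

Reordering G, B, D, F#, A into stacked thirds gives G–B–D–F#–A; the bottom of that stack, G, is the root.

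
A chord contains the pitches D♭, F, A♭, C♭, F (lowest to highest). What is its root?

Db

Reordering Db, F, Ab, Cb into stacked thirds gives Db–F–Ab–Cb; the bottom of that stack, Db, is the root.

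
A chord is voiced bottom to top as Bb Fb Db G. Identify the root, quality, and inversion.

Reducing to letter names: Bb, Fb, Db, G. These stack in thirds as G–Bb–Db–Fb — a G diminished seventh chord.
The lowest note is Bb, the third of the chord, so this is first inversion (figured bass 6/5).

G diminished seventh, first inversion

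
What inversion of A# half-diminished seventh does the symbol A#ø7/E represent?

second inversion

A#ø7/E means A# half-diminished seventh with E in the bass. E is the fifth of A# half-diminished seventh (A#–C#–E–G#), so this is second inversion.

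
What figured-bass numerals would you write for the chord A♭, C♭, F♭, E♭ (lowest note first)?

6/5

The notes Ab, Cb, Fb, Eb stack in thirds as Fb–Ab–Cb–Eb — an Fb major seventh chord. The bass Ab is the third, so this is first inversion: figured 6/5.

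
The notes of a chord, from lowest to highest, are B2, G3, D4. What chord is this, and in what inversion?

Reducing to letter names: B, G, D. These stack in thirds as G–B–D — a G major triad.
B is the third of G major; third in the bass means first inversion (figured bass 6).

G major, first inversion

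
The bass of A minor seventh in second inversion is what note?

E

In second inversion the fifth is lowest. For A minor seventh (A–C–E–G) that is E.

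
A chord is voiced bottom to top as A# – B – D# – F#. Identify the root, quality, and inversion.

The distinct note names are A#, B, D#, F#. Stacked in thirds they read B–D#–F#–A#, which is a major seventh chord on B.
With the seventh (A#) in the bass, the chord is in third inversion (figured bass 4/2).

B major seventh, third inversion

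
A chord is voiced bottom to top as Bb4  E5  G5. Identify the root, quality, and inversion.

E diminished, second inversion

Reducing to letter names: Bb, E, G. These stack in thirds as E–G–Bb — an E diminished triad.
Bb is the fifth of E diminished; fifth in the bass means second inversion (figured bass 6/4).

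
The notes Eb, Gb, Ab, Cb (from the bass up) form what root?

Ab

The distinct letter names are Eb, Gb, Ab, Cb. Arranged as a stack of thirds they read Ab–Cb–Eb–Gb, so Ab is the root (an Ab minor seventh chord).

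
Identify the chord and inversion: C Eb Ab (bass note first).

Ab major, first inversion

Reducing to letter names: C, Eb, Ab. These stack in thirds as Ab–C–Eb — an Ab major triad.
C is the third of Ab major; third in the bass means first inversion (figured bass 6).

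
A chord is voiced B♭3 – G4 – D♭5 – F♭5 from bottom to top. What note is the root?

G

Reordering Bb, G, Db, Fb into stacked thirds gives G–Bb–Db–Fb; the bottom of that stack, G, is the root.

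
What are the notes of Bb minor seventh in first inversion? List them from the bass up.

The chord tones are Bb–Db–F–Ab. With the third (Db) lowest for first inversion: Db, F, Ab, Bb.

Db, F, Ab, Bb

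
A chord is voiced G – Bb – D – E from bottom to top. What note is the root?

The distinct letter names are G, Bb, D, E. Arranged as a stack of thirds they read E–G–Bb–D, so E is the root (an E half-diminished seventh chord).

E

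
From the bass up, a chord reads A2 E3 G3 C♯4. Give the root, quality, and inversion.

The pitch classes A, E, G, C# arrange in thirds as A–C#–E–G: an A dominant seventh chord.
With the root (A) in the bass, the chord is in root position (figured bass 7).

A dominant seventh, root position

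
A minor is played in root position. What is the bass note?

A

A minor is A–C–E. Root position places the root in the bass: A.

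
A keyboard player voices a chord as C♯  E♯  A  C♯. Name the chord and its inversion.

A augmented, first inversion

Reducing to letter names: C#, E#, A. These stack in thirds as A–C#–E# — an A augmented triad.
The lowest note is C#, the third of the chord, so this is first inversion (figured bass 6).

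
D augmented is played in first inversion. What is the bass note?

In first inversion the third is lowest. For D augmented (D–F#–A#) that is F#.

F#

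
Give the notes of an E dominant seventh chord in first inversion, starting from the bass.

E dominant seventh is E–G#–B–D. First inversion puts the third (G#) in the bass, with the remaining tones above: G#, B, D, E.

G#, B, D, E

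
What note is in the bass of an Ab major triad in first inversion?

C

In first inversion the third is lowest. For Ab major (Ab–C–Eb) that is C.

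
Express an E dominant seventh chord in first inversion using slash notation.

E7/G#

First inversion of E dominant seventh has the third (G#) in the bass. As a slash chord: E7/G#.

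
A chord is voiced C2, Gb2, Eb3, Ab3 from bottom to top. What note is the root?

Ab

Reordering C, Gb, Eb, Ab into stacked thirds gives Ab–C–Eb–Gb; the bottom of that stack, Ab, is the root.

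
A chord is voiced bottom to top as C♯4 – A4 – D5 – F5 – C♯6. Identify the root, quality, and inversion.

The pitch classes C#, A, D, F arrange in thirds as D–F–A–C#: a D minor-major seventh chord.
With the seventh (C#) in the bass, the chord is in third inversion (figured bass 4/2).

D minor-major seventh, third inversion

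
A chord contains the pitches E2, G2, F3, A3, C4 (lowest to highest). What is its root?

The distinct letter names are E, G, F, A, C. Arranged as a stack of thirds they read F–A–C–E–G, so F is the root (an F major ninth chord).

F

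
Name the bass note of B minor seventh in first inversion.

In first inversion the third is lowest. For B minor seventh (B–D–F#–A) that is D.

D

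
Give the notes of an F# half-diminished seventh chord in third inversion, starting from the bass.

F# half-diminished seventh is F#–A–C–E. Third inversion puts the seventh (E) in the bass, with the remaining tones above: E, F#, A, C.

E, F#, A, C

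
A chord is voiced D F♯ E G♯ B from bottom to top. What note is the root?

The distinct letter names are D, F#, E, G#, B. Arranged as a stack of thirds they read E–G#–B–D–F#, so E is the root (an E dominant ninth chord).

E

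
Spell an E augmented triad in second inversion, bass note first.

B#, E, G#

Spelling E augmented: E–G#–B#. In second inversion the fifth is bass, giving B#, E, G# from the bottom.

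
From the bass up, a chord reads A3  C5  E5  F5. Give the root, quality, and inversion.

Reducing to letter names: A, C, E, F. These stack in thirds as F–A–C–E — an F major seventh chord.
With the third (A) in the bass, the chord is in first inversion (figured bass 6/5).

F major seventh, first inversion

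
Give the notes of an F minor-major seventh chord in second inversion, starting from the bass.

C, E, F, Ab

F minor-major seventh is F–Ab–C–E. Second inversion puts the fifth (C) in the bass, with the remaining tones above: C, E, F, Ab.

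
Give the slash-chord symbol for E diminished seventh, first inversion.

First inversion of E diminished seventh has the third (G) in the bass. As a slash chord: Edim7/G.

Edim7/G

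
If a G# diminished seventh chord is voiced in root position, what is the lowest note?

In root position the root is lowest. For G# diminished seventh (G#–B–D–F) that is G#.

G#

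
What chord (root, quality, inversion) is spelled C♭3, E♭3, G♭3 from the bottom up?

Cb major, root position

The distinct note names are Cb, Eb, Gb. Stacked in thirds they read Cb–Eb–Gb, which is a major triad on Cb.
Cb is the root of Cb major; root in the bass means root position (figured bass 5/3).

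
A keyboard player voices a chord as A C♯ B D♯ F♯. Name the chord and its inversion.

Reducing to letter names: A, C#, B, D#, F#. These stack in thirds as B–D#–F#–A–C# — a B dominant ninth chord.
A is the seventh of B dominant ninth; seventh in the bass means third inversion.

B dominant ninth, third inversion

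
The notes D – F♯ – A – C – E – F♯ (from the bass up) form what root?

D, F#, A, C, E are the tones of a D dominant ninth chord (D–F#–A–C–E), making D the root.

D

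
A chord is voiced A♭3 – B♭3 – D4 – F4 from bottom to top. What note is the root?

Bb

The distinct letter names are Ab, Bb, D, F. Arranged as a stack of thirds they read Bb–D–F–Ab, so Bb is the root (a Bb dominant seventh chord).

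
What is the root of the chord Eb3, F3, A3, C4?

Eb, F, A, C are the tones of an F dominant seventh chord (F–A–C–Eb), making F the root.

F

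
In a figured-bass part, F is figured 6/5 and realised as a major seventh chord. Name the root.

Db

The figures 6/5 mean the third of the chord is in the bass. If F is the third of a major seventh chord, the root is Db (chord tones Db–F–Ab–C).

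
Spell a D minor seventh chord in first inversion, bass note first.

F, A, C, D

Spelling D minor seventh: D–F–A–C. In first inversion the third is bass, giving F, A, C, D from the bottom.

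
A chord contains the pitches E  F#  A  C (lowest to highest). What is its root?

Reordering E, F#, A, C into stacked thirds gives F#–A–C–E; the bottom of that stack, F#, is the root.

F#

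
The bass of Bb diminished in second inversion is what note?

The fifth of Bb diminished (Bb–Db–Fb) is Fb; that is the bass in second inversion.

Fb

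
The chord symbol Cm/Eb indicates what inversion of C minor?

Cm/Eb means C minor with Eb in the bass. Eb is the third of C minor (C–Eb–G), so this is first inversion.

first inversion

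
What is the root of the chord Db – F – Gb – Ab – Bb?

Reordering Db, F, Gb, Ab, Bb into stacked thirds gives Gb–Bb–Db–F–Ab; the bottom of that stack, Gb, is the root.

Gb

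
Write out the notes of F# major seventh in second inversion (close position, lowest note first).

Spelling F# major seventh: F#–A#–C#–E#. In second inversion the fifth is bass, giving C#, E#, F#, A# from the bottom.

C#, E#, F#, A#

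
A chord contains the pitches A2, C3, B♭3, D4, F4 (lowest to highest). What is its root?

Bb

A, C, Bb, D, F are the tones of a Bb major ninth chord (Bb–D–F–A–C), making Bb the root.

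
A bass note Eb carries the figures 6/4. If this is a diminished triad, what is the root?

The figures 6/4 mean the fifth of the chord is in the bass. If Eb is the fifth of a diminished triad, the root is A (chord tones A–C–Eb).

A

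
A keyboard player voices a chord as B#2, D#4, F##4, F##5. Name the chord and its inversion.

The pitch classes B#, D#, F## arrange in thirds as B#–D#–F##: a B# minor triad.
B# is the root of B# minor; root in the bass means root position (figured bass 5/3).

B# minor, root position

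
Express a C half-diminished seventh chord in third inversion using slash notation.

Cø7/Bb

Third inversion of C half-diminished seventh has the seventh (Bb) in the bass. As a slash chord: Cø7/Bb.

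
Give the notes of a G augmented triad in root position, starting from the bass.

Spelling G augmented: G–B–D#. In root position the root is bass, giving G, B, D# from the bottom.

G, B, D#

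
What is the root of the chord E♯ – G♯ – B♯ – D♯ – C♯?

C#

Reordering E#, G#, B#, D#, C# into stacked thirds gives C#–E#–G#–B#–D#; the bottom of that stack, C#, is the root.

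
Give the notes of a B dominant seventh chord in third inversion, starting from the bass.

The chord tones are B–D#–F#–A. With the seventh (A) lowest for third inversion: A, B, D#, F#.

A, B, D#, F#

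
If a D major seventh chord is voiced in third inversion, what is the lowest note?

C#

In third inversion the seventh is lowest. For D major seventh (D–F#–A–C#) that is C#.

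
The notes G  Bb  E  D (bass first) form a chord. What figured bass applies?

6/5

The notes G, Bb, E, D stack in thirds as E–G–Bb–D — an E half-diminished seventh chord. The bass G is the third, so this is first inversion: figured 6/5.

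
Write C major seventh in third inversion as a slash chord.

Cmaj7/B

Third inversion of C major seventh has the seventh (B) in the bass. As a slash chord: Cmaj7/B.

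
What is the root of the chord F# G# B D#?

Reordering F#, G#, B, D# into stacked thirds gives G#–B–D#–F#; the bottom of that stack, G#, is the root.

G#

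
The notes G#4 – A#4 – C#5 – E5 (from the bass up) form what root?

A#

Reordering G#, A#, C#, E into stacked thirds gives A#–C#–E–G#; the bottom of that stack, A#, is the root.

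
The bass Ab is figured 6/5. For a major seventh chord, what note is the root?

Fb

The figures 6/5 mean the third of the chord is in the bass. If Ab is the third of a major seventh chord, the root is Fb (chord tones Fb–Ab–Cb–Eb).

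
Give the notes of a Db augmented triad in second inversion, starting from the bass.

The chord tones are Db–F–A. With the fifth (A) lowest for second inversion: A, Db, F.

A, Db, F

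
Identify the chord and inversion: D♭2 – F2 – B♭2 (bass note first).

The pitch classes Db, F, Bb arrange in thirds as Bb–Db–F: a Bb minor triad.
With the third (Db) in the bass, the chord is in first inversion (figured bass 6).

Bb minor, first inversion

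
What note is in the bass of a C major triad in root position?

The root of C major (C–E–G) is C; that is the bass in root position.

C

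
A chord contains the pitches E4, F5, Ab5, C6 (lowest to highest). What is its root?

Reordering E, F, Ab, C into stacked thirds gives F–Ab–C–E; the bottom of that stack, F, is the root.

F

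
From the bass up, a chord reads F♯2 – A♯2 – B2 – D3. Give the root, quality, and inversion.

Reducing to letter names: F#, A#, B, D. These stack in thirds as B–D–F#–A# — a B minor-major seventh chord.
The lowest note is F#, the fifth of the chord, so this is second inversion (figured bass 4/3).

B minor-major seventh, second inversion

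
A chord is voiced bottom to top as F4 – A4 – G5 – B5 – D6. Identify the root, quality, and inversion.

Reducing to letter names: F, A, G, B, D. These stack in thirds as G–B–D–F–A — a G dominant ninth chord.
F is the seventh of G dominant ninth; seventh in the bass means third inversion.

G dominant ninth, third inversion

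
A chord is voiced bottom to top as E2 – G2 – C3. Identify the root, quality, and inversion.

C major, first inversion

Reducing to letter names: E, G, C. These stack in thirds as C–E–G — a C major triad.
E is the third of C major; third in the bass means first inversion (figured bass 6).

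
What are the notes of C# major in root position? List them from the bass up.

C#, E#, G#

Spelling C# major: C#–E#–G#. In root position the root is bass, giving C#, E#, G# from the bottom.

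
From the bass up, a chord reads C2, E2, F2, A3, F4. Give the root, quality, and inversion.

Reducing to letter names: C, E, F, A. These stack in thirds as F–A–C–E — an F major seventh chord.
The lowest note is C, the fifth of the chord, so this is second inversion (figured bass 4/3).

F major seventh, second inversion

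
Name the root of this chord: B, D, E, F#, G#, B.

E

Reordering B, D, E, F#, G# into stacked thirds gives E–G#–B–D–F#; the bottom of that stack, E, is the root.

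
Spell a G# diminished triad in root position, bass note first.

G#, B, D

The chord tones are G#–B–D. With the root (G#) lowest for root position: G#, B, D.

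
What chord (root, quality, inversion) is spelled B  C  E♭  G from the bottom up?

Reducing to letter names: B, C, Eb, G. These stack in thirds as C–Eb–G–B — a C minor-major seventh chord.
B is the seventh of C minor-major seventh; seventh in the bass means third inversion (figured bass 4/2).

C minor-major seventh, third inversion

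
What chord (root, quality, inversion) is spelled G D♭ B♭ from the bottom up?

Reducing to letter names: G, Db, Bb. These stack in thirds as G–Bb–Db — a G diminished triad.
G is the root of G diminished; root in the bass means root position (figured bass 5/3).

G diminished, root position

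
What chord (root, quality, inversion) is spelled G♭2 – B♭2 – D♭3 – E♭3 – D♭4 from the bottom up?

The pitch classes Gb, Bb, Db, Eb arrange in thirds as Eb–Gb–Bb–Db: an Eb minor seventh chord.
The lowest note is Gb, the third of the chord, so this is first inversion (figured bass 6/5).

Eb minor seventh, first inversion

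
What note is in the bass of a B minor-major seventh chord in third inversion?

The seventh of B minor-major seventh (B–D–F#–A#) is A#; that is the bass in third inversion.

A#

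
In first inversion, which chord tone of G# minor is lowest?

G# minor is G#–B–D#. First inversion places the third in the bass: B.

B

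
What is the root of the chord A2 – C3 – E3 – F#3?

A, C, E, F# are the tones of an F# half-diminished seventh chord (F#–A–C–E), making F# the root.

F#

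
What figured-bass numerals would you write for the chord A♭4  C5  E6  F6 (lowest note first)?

6/5

The notes Ab, C, E, F stack in thirds as F–Ab–C–E — an F minor-major seventh chord. The bass Ab is the third, so this is first inversion: figured 6/5.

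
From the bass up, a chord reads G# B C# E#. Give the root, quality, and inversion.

The pitch classes G#, B, C#, E# arrange in thirds as C#–E#–G#–B: a C# dominant seventh chord.
The lowest note is G#, the fifth of the chord, so this is second inversion (figured bass 4/3).

C# dominant seventh, second inversion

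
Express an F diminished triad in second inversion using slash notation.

Second inversion of F diminished has the fifth (Cb) in the bass. As a slash chord: Fdim/Cb.

Fdim/Cb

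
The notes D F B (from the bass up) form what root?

D, F, B are the tones of a B diminished triad (B–D–F), making B the root.

B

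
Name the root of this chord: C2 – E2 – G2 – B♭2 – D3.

C

C, E, G, Bb, D are the tones of a C dominant ninth chord (C–E–G–Bb–D), making C the root.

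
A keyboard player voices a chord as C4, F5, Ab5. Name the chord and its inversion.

Reducing to letter names: C, F, Ab. These stack in thirds as F–Ab–C — an F minor triad.
C is the fifth of F minor; fifth in the bass means second inversion (figured bass 6/4).

F minor, second inversion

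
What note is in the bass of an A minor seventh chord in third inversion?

G

A minor seventh is A–C–E–G. Third inversion places the seventh in the bass: G.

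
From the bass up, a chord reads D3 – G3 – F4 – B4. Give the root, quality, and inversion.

G dominant seventh, second inversion

Reducing to letter names: D, G, F, B. These stack in thirds as G–B–D–F — a G dominant seventh chord.
With the fifth (D) in the bass, the chord is in second inversion (figured bass 4/3).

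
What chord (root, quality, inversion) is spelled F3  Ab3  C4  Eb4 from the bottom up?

The pitch classes F, Ab, C, Eb arrange in thirds as F–Ab–C–Eb: an F minor seventh chord.
F is the root of F minor seventh; root in the bass means root position (figured bass 7).

F minor seventh, root position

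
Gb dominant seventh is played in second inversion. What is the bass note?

Gb dominant seventh is Gb–Bb–Db–Fb. Second inversion places the fifth in the bass: Db.

Db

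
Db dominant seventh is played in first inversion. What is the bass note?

F

Db dominant seventh is Db–F–Ab–Cb. First inversion places the third in the bass: F.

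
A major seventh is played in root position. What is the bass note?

A

In root position the root is lowest. For A major seventh (A–C#–E–G#) that is A.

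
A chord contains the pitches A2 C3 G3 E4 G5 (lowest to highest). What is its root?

A

A, C, G, E are the tones of an A minor seventh chord (A–C–E–G), making A the root.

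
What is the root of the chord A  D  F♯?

D

A, D, F# are the tones of a D major triad (D–F#–A), making D the root.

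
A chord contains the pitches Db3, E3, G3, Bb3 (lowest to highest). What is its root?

The distinct letter names are Db, E, G, Bb. Arranged as a stack of thirds they read E–G–Bb–Db, so E is the root (an E diminished seventh chord).

E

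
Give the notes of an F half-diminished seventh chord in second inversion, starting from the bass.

Cb, Eb, F, Ab

The chord tones are F–Ab–Cb–Eb. With the fifth (Cb) lowest for second inversion: Cb, Eb, F, Ab.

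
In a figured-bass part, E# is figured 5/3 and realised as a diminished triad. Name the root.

The figures 5/3 mean the root of the chord is in the bass. If E# is the root of a diminished triad, the root is E# (chord tones E#–G#–B).

E#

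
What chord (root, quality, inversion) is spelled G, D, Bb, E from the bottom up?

Reducing to letter names: G, D, Bb, E. These stack in thirds as E–G–Bb–D — an E half-diminished seventh chord.
G is the third of E half-diminished seventh; third in the bass means first inversion (figured bass 6/5).

E half-diminished seventh, first inversion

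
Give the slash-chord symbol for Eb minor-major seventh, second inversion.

Ebm(maj7)/Bb

Second inversion of Eb minor-major seventh has the fifth (Bb) in the bass. As a slash chord: Ebm(maj7)/Bb.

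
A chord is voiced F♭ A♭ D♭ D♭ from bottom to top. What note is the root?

Db

Fb, Ab, Db are the tones of a Db minor triad (Db–Fb–Ab), making Db the root.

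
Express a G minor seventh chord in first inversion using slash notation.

First inversion of G minor seventh has the third (Bb) in the bass. As a slash chord: Gm7/Bb.

Gm7/Bb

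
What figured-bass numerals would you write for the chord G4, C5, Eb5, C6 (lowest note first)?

6/4

The notes G, C, Eb stack in thirds as C–Eb–G — a C minor triad. The bass G is the fifth, so this is second inversion: figured 6/4.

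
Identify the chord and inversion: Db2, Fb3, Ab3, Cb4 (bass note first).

Reducing to letter names: Db, Fb, Ab, Cb. These stack in thirds as Db–Fb–Ab–Cb — a Db minor seventh chord.
Db is the root of Db minor seventh; root in the bass means root position (figured bass 7).

Db minor seventh, root position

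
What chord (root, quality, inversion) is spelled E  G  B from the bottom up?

E minor, root position

Reducing to letter names: E, G, B. These stack in thirds as E–G–B — an E minor triad.
The lowest note is E, the root of the chord, so this is root position (figured bass 5/3).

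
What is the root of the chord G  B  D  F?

G

G, B, D, F are the tones of a G dominant seventh chord (G–B–D–F), making G the root.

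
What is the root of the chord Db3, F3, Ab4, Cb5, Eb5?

Reordering Db, F, Ab, Cb, Eb into stacked thirds gives Db–F–Ab–Cb–Eb; the bottom of that stack, Db, is the root.

Db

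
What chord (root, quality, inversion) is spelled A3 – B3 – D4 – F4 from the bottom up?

B half-diminished seventh, third inversion

Reducing to letter names: A, B, D, F. These stack in thirds as B–D–F–A — a B half-diminished seventh chord.
With the seventh (A) in the bass, the chord is in third inversion (figured bass 4/2).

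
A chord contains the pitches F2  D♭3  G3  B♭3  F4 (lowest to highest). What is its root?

G

The distinct letter names are F, Db, G, Bb. Arranged as a stack of thirds they read G–Bb–Db–F, so G is the root (a G half-diminished seventh chord).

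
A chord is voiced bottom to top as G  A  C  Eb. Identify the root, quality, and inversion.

The pitch classes G, A, C, Eb arrange in thirds as A–C–Eb–G: an A half-diminished seventh chord.
The lowest note is G, the seventh of the chord, so this is third inversion (figured bass 4/2).

A half-diminished seventh, third inversion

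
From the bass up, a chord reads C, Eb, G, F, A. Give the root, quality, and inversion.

The pitch classes C, Eb, G, F, A arrange in thirds as F–A–C–Eb–G: an F dominant ninth chord.
The lowest note is C, the fifth of the chord, so this is second inversion.

F dominant ninth, second inversion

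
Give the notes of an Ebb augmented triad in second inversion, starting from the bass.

Ebb augmented is Ebb–Gb–Bb. Second inversion puts the fifth (Bb) in the bass, with the remaining tones above: Bb, Ebb, Gb.

Bb, Ebb, Gb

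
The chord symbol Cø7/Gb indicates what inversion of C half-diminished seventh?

Cø7/Gb means C half-diminished seventh with Gb in the bass. Gb is the fifth of C half-diminished seventh (C–Eb–Gb–Bb), so this is second inversion.

second inversion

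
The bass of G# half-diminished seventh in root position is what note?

G#

In root position the root is lowest. For G# half-diminished seventh (G#–B–D–F#) that is G#.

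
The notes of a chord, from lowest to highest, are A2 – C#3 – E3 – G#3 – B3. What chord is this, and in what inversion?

Reducing to letter names: A, C#, E, G#, B. These stack in thirds as A–C#–E–G#–B — an A major ninth chord.
The lowest note is A, the root of the chord, so this is root position.

A major ninth, root position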